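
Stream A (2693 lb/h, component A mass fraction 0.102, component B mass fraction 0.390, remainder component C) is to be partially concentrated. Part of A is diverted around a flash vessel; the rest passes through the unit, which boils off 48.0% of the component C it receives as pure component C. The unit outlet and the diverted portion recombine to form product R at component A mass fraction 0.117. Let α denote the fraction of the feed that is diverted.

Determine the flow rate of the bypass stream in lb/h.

All 2693×0.102 = 274.69 lb/h of component A reaches R, so R = 274.69/0.117 = 2347.7 lb/h and vapour = 345.26 lb/h.
The evaporator receives (1−α)·2693 of feed at 0.508 component C and removes 0.480 of that component C:
0.480×0.508×(1−α)×2693 = 345.26
(1−α) = 345.26/656.66 = 0.5258;  α = 0.4742.
Bypass flow = 0.4742×2693 = 1277.1 lb/h.

1277 lb/h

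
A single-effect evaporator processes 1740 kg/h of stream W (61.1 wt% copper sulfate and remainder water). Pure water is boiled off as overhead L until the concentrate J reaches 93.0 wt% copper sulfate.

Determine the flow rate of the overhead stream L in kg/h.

copper sulfate is conserved: 1740×0.611 = 1063.1 kg/h all reports to the concentrate.
Concentrate = 1063.1/(target fraction) = 1143.2 kg/h.
Overhead = 1740 − 1143.2 = 596.84 kg/h.

596.8 kg/h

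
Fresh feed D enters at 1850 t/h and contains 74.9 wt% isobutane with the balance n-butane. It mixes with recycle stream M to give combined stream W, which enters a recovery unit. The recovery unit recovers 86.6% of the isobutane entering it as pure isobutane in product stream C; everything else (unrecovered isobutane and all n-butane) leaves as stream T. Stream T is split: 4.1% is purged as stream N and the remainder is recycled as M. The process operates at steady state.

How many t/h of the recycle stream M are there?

n-butane enters only via D and leaves only via the purge: 1850×0.251 = 0.041×(n-butane in T), and the recovery unit passes all n-butane, so n-butane in W = n-butane in T = 11326 t/h.
isobutane in W: m_A = 1850×0.749 + (1−0.041)·(1−0.866)·m_A, so m_A = 1385.7/0.8715 = 1590 t/h.
T = (1−0.866)×1590 + 11326 = 11539 t/h.
Recycle M = (1−0.041)×11539 = 11066 t/h.

11070 t/h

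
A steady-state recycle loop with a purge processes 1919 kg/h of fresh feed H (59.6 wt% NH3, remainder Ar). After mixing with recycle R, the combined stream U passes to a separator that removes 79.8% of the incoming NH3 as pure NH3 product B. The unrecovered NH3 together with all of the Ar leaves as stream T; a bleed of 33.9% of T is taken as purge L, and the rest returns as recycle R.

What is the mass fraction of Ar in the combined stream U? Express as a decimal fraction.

Ar enters only via H and leaves only via the purge: 1919×0.404 = 0.339×(Ar in T), and the separator passes all Ar, so Ar in U = Ar in T = 2286.9 kg/h.
NH3 in U: m_A = 1919×0.596 + (1−0.339)·(1−0.798)·m_A, so m_A = 1143.7/0.8665 = 1320 kg/h.
U = 1320 + 2286.9 = 3606.9 kg/h.
Ar fraction in U = 2286.9/3606.9 = 0.634.

0.634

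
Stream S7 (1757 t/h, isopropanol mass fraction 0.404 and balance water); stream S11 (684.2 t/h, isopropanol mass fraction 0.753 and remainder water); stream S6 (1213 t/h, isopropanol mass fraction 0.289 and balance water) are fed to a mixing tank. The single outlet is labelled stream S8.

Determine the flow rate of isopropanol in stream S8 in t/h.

1576 t/h

isopropanol out = isopropanol in = 1757×0.404 + 684.2×0.753 + 1213×0.289 = 1575.6 t/h.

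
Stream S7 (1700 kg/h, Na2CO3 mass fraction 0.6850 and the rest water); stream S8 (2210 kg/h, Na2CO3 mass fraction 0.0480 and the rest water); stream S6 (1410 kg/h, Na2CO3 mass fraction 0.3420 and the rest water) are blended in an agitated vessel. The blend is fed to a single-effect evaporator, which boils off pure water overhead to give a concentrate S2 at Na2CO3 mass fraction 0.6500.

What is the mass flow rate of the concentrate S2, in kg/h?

Na2CO3 entering = 1700×0.685 + 2210×0.048 + 1410×0.342 = 1752.8 kg/h.
All Na2CO3 reports to S2, so S2 = 1752.8/0.650 = 2696.6 kg/h.

2697 kg/h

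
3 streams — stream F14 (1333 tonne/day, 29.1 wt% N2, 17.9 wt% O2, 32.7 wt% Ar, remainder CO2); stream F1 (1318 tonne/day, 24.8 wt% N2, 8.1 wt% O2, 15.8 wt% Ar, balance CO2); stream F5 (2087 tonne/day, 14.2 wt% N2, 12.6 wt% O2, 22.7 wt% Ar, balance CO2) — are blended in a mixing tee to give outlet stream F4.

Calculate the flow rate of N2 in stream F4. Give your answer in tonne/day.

N2 out = N2 in = 1333×0.291 + 1318×0.248 + 2087×0.142 = 1011.1 tonne/day.

1011 tonne/day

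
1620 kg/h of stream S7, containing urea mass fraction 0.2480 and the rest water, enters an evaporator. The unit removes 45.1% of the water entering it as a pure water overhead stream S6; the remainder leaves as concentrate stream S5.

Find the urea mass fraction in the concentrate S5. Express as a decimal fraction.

0.3753

urea is not removed: 1620×0.248 = 401.76 kg/h of urea enters S5.
water entering = 1620×0.752 = 1218.2 kg/h; overhead removed = 0.451×1218.2 = 549.43 kg/h.
Concentrate = 1620 − 549.43 = 1070.6 kg/h.
Mass fraction = 401.76/1070.6 = 0.3753.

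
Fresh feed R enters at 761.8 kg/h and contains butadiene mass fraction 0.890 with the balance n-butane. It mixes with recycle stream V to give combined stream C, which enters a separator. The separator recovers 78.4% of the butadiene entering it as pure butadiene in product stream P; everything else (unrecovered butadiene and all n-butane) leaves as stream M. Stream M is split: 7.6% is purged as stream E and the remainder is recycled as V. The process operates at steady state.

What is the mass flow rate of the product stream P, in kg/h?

butadiene in C: m_A = 761.8×0.890 + (1−0.076)·(1−0.784)·m_A, so m_A = 678/0.8004 = 847.06 kg/h.
Product P = 0.784×847.06 = 664.1 kg/h.

664.1 kg/h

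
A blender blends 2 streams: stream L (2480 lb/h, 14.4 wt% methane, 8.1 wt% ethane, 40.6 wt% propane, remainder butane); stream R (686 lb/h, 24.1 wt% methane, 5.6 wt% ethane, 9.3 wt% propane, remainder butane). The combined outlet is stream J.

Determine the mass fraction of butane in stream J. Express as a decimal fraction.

0.421

Total flow out = 2480 + 686 = 3166 lb/h.
butane in = 2480×0.369 + 686×0.610 = 1333.6 lb/h.
butane mass fraction in J = 1333.6/3166 = 0.421.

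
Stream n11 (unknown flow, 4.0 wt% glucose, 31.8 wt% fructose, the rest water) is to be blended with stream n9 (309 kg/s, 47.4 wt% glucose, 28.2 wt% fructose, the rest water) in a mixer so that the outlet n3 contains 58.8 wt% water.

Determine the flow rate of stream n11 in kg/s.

Let n11 be the unknown flow. Total out = 309 + n11.
water balance: 75.396 + 0.642·n11 = 0.588·(309 + n11)
(0.642 − 0.588)·n11 = 0.588×309 − 75.396 = 106.3
n11 = 106.3 / 0.054 = 1968.4 kg/s

1968 kg/s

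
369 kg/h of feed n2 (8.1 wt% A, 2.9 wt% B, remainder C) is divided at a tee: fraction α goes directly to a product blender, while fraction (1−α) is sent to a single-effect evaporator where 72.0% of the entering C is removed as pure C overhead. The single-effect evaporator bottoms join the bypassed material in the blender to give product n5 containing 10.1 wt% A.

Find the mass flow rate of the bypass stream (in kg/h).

All 369×0.081 = 29.889 kg/h of A reaches n5, so n5 = 29.889/0.101 = 295.93 kg/h and vapour = 73.069 kg/h.
The evaporator receives (1−α)·369 of feed at 0.890 C and removes 0.720 of that C:
0.720×0.890×(1−α)×369 = 73.069
(1−α) = 73.069/236.46 = 0.3090;  α = 0.6910.
Bypass flow = 0.6910×369 = 254.97 kg/h.

255 kg/h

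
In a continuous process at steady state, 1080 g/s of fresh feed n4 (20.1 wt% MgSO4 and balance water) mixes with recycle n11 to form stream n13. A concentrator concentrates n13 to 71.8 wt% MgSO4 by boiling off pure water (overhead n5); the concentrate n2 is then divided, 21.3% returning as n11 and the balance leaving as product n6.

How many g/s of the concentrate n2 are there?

Overall MgSO4 balance (none leaves overhead): MgSO4 in fresh feed = MgSO4 in product, i.e. 1080×0.201 = (1−0.213)·n2·0.718.
n2 = 217.08/(0.718×0.787) = 384.17 g/s.

384.2 g/s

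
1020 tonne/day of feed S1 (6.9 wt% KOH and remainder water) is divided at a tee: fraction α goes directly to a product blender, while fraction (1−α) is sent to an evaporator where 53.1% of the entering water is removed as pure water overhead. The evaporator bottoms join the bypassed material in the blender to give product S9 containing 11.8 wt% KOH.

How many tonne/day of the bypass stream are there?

163.2 tonne/day

All 1020×0.069 = 70.38 tonne/day of KOH reaches S9, so S9 = 70.38/0.118 = 596.44 tonne/day and vapour = 423.56 tonne/day.
The evaporator receives (1−α)·1020 of feed at 0.931 water and removes 0.531 of that water:
0.531×0.931×(1−α)×1020 = 423.56
(1−α) = 423.56/504.25 = 0.8400;  α = 0.1600.
Bypass flow = 0.1600×1020 = 163.22 tonne/day.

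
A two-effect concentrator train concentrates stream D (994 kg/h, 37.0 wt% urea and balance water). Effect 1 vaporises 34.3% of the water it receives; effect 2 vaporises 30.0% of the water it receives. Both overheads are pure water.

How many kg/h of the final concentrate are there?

655.8 kg/h

water in feed = 994×0.630 = 626.22 kg/h.
After stage 1: water left = (1−0.343)×626.22 = 411.43; stream total = 779.21 kg/h.
After stage 2: water left = (1−0.300)×411.43 = 288; final concentrate = 655.78 kg/h.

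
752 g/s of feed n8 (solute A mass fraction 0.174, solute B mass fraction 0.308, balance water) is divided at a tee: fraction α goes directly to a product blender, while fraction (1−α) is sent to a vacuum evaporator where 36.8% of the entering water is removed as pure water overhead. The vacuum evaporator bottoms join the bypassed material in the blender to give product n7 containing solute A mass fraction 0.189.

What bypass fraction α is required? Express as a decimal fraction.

All 752×0.174 = 130.85 g/s of solute A reaches n7, so n7 = 130.85/0.189 = 692.32 g/s and vapour = 59.683 g/s.
The evaporator receives (1−α)·752 of feed at 0.518 water and removes 0.368 of that water:
0.368×0.518×(1−α)×752 = 59.683
(1−α) = 59.683/143.35 = 0.4163;  α = 0.5837.

0.584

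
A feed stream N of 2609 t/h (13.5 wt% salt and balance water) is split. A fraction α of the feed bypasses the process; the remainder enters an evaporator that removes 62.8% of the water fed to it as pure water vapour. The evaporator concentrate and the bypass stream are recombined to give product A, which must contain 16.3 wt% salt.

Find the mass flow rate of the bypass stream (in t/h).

1784 t/h

All 2609×0.135 = 352.22 t/h of salt reaches A, so A = 352.22/0.163 = 2160.8 t/h and vapour = 448.17 t/h.
The evaporator receives (1−α)·2609 of feed at 0.865 water and removes 0.628 of that water:
0.628×0.865×(1−α)×2609 = 448.17
(1−α) = 448.17/1417.3 = 0.3162;  α = 0.6838.
Bypass flow = 0.6838×2609 = 1784 t/h.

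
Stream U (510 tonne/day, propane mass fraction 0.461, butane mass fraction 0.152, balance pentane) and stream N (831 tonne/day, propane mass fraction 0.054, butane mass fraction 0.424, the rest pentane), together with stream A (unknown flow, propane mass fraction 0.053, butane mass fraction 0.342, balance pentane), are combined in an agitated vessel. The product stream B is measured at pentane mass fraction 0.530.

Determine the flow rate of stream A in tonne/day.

Let A be the unknown flow. Total out = 1341 + A.
pentane balance: 631.15 + 0.605·A = 0.530·(1341 + A)
(0.605 − 0.530)·A = 0.530×1341 − 631.15 = 79.578
A = 79.578 / 0.075 = 1061 tonne/day

1061 tonne/day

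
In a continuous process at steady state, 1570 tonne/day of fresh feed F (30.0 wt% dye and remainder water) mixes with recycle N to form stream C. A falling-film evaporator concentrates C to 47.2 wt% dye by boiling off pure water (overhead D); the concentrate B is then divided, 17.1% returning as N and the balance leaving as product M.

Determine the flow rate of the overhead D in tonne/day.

Overall dye balance (none leaves overhead): dye in fresh feed = dye in product, i.e. 1570×0.300 = (1−0.171)·B·0.472.
B = 471/(0.472×0.829) = 1203.7 tonne/day.
Recycle N = 0.171×1203.7 = 205.84 tonne/day.
Combined feed C = 1570 + 205.84 = 1775.8 tonne/day.
Overhead D = C − B = 1775.8 − 1203.7 = 572.12 tonne/day.

572.1 tonne/day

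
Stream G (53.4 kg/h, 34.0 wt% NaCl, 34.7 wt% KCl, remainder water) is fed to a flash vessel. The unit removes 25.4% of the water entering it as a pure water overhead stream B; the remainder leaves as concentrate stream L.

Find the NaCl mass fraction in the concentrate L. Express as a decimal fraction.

0.369

NaCl is not removed: 53.4×0.340 = 18.156 kg/h of NaCl enters L.
water entering = 53.4×0.313 = 16.714 kg/h; overhead removed = 0.254×16.714 = 4.2454 kg/h.
Concentrate = 53.4 − 4.2454 = 49.155 kg/h.
Mass fraction = 18.156/49.155 = 0.369.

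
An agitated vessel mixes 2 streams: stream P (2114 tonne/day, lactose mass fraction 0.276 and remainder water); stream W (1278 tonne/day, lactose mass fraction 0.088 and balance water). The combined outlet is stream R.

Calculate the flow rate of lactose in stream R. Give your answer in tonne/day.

lactose out = lactose in = 2114×0.276 + 1278×0.088 = 695.93 tonne/day.

695.9 tonne/day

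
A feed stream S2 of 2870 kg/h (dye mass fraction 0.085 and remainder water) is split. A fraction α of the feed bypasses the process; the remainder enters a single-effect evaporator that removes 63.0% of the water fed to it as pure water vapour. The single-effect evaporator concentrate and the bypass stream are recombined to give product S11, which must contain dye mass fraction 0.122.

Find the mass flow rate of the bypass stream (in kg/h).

All 2870×0.085 = 243.95 kg/h of dye reaches S11, so S11 = 243.95/0.122 = 1999.6 kg/h and vapour = 870.41 kg/h.
The evaporator receives (1−α)·2870 of feed at 0.915 water and removes 0.630 of that water:
0.630×0.915×(1−α)×2870 = 870.41
(1−α) = 870.41/1654.4 = 0.5261;  α = 0.4739.
Bypass flow = 0.4739×2870 = 1360.1 kg/h.

1360 kg/h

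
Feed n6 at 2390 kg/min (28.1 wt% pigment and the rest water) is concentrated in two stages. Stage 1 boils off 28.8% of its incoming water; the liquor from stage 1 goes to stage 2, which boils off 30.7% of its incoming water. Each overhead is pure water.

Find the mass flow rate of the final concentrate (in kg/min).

water in feed = 2390×0.719 = 1718.4 kg/min.
After stage 1: water left = (1−0.288)×1718.4 = 1223.5; stream total = 1895.1 kg/min.
After stage 2: water left = (1−0.307)×1223.5 = 847.89; final concentrate = 1519.5 kg/min.

1519 kg/min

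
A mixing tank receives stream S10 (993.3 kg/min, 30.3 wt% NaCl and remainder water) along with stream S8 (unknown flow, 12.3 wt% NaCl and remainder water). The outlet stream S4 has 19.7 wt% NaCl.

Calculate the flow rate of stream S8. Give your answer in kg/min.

1423 kg/min

Let S8 be the unknown flow. Total out = 993.3 + S8.
NaCl balance: 300.97 + 0.123·S8 = 0.197·(993.3 + S8)
(0.123 − 0.197)·S8 = 0.197×993.3 − 300.97 = -105.29
S8 = -105.29 / -0.074 = 1422.8 kg/min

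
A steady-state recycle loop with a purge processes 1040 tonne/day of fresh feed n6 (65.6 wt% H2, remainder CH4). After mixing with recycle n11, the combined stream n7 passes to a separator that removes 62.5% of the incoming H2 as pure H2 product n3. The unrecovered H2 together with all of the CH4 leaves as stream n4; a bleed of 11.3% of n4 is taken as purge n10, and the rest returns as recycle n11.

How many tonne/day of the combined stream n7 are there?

4188 tonne/day

CH4 enters only via n6 and leaves only via the purge: 1040×0.344 = 0.113×(CH4 in n4), and the separator passes all CH4, so CH4 in n7 = CH4 in n4 = 3166 tonne/day.
H2 in n7: m_A = 1040×0.656 + (1−0.113)·(1−0.625)·m_A, so m_A = 682.24/0.6674 = 1022.3 tonne/day.
n7 = 1022.3 + 3166 = 4188.3 tonne/day.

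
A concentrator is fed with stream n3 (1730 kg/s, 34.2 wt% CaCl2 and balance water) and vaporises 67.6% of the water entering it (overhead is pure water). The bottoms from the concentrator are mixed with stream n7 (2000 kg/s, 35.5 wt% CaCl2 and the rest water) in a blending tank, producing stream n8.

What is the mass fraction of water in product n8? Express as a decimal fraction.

Vapour removed = 0.676×0.658×1730 = 769.52 kg/s; concentrate = 960.48 kg/s.
water reaching the mixer = 368.82 (from concentrate) + 2000×0.645 = 1658.8 kg/s.
Product flow = 960.48 + 2000 = 2960.5 kg/s; water fraction = 0.560.

0.560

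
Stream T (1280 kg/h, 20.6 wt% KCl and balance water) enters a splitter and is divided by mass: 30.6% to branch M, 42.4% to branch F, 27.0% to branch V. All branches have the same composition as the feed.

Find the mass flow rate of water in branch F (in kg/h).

Branch F total = 0.424×1280 = 542.72 kg/h.
water in F = 0.794×542.72 = 430.92 kg/h.

430.9 kg/h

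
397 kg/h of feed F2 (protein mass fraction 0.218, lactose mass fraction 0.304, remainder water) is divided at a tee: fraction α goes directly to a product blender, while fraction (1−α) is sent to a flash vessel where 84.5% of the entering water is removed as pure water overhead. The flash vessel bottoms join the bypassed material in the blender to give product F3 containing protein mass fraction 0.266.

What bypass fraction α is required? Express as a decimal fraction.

All 397×0.218 = 86.546 kg/h of protein reaches F3, so F3 = 86.546/0.266 = 325.36 kg/h and vapour = 71.639 kg/h.
The evaporator receives (1−α)·397 of feed at 0.478 water and removes 0.845 of that water:
0.845×0.478×(1−α)×397 = 71.639
(1−α) = 71.639/160.35 = 0.4468;  α = 0.5532.

0.553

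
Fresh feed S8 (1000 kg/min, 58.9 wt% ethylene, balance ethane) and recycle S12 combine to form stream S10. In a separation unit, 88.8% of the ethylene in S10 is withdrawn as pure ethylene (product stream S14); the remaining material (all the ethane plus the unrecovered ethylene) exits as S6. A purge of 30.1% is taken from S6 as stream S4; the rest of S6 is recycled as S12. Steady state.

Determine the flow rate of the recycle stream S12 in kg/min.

1004 kg/min

ethane enters only via S8 and leaves only via the purge: 1000×0.411 = 0.301×(ethane in S6), and the separation unit passes all ethane, so ethane in S10 = ethane in S6 = 1365.4 kg/min.
ethylene in S10: m_A = 1000×0.589 + (1−0.301)·(1−0.888)·m_A, so m_A = 589/0.9217 = 639.03 kg/min.
S6 = (1−0.888)×639.03 + 1365.4 = 1437 kg/min.
Recycle S12 = (1−0.301)×1437 = 1004.5 kg/min.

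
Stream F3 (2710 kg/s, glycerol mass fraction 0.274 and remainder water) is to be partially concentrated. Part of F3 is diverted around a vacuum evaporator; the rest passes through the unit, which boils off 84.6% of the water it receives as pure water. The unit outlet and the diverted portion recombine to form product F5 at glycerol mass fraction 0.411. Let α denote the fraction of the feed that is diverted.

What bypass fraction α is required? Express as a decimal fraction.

0.457

All 2710×0.274 = 742.54 kg/s of glycerol reaches F5, so F5 = 742.54/0.411 = 1806.7 kg/s and vapour = 903.33 kg/s.
The evaporator receives (1−α)·2710 of feed at 0.726 water and removes 0.846 of that water:
0.846×0.726×(1−α)×2710 = 903.33
(1−α) = 903.33/1664.5 = 0.5427;  α = 0.4573.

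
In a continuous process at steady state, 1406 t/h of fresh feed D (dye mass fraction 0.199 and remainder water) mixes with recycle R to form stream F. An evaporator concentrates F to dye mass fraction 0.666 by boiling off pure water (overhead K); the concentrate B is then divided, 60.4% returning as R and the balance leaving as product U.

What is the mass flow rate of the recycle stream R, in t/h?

640.8 t/h

Overall dye balance (none leaves overhead): dye in fresh feed = dye in product, i.e. 1406×0.199 = (1−0.604)·B·0.666.
B = 279.79/(0.666×0.396) = 1060.9 t/h.
Recycle R = 0.604×1060.9 = 640.78 t/h.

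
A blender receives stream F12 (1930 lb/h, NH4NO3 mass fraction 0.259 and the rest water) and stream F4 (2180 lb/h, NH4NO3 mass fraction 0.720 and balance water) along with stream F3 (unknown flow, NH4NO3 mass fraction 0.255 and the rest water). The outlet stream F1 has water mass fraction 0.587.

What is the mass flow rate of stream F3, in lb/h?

2355 lb/h

Let F3 be the unknown flow. Total out = 4110 + F3.
water balance: 2040.5 + 0.745·F3 = 0.587·(4110 + F3)
(0.745 − 0.587)·F3 = 0.587×4110 − 2040.5 = 372.04
F3 = 372.04 / 0.158 = 2354.7 lb/h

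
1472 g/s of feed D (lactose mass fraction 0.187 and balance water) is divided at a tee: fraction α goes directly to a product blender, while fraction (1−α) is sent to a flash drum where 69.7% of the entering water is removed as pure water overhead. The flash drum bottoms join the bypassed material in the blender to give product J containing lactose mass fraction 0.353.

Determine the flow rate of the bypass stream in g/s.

250.4 g/s

All 1472×0.187 = 275.26 g/s of lactose reaches J, so J = 275.26/0.353 = 779.78 g/s and vapour = 692.22 g/s.
The evaporator receives (1−α)·1472 of feed at 0.813 water and removes 0.697 of that water:
0.697×0.813×(1−α)×1472 = 692.22
(1−α) = 692.22/834.12 = 0.8299;  α = 0.1701.
Bypass flow = 0.1701×1472 = 250.43 g/s.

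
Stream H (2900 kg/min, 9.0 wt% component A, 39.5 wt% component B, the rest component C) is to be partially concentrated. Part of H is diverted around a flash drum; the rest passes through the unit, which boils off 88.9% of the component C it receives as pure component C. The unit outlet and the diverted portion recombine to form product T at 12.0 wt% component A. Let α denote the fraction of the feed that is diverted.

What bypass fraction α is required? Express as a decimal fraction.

All 2900×0.090 = 261 kg/min of component A reaches T, so T = 261/0.120 = 2175 kg/min and vapour = 725 kg/min.
The evaporator receives (1−α)·2900 of feed at 0.515 component C and removes 0.889 of that component C:
0.889×0.515×(1−α)×2900 = 725
(1−α) = 725/1327.7 = 0.5460;  α = 0.4540.

0.454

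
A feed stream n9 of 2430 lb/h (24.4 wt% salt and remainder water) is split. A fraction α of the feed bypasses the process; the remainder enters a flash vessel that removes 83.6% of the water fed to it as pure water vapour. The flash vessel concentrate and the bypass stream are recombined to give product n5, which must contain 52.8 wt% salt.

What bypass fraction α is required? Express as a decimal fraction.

All 2430×0.244 = 592.92 lb/h of salt reaches n5, so n5 = 592.92/0.528 = 1123 lb/h and vapour = 1307 lb/h.
The evaporator receives (1−α)·2430 of feed at 0.756 water and removes 0.836 of that water:
0.836×0.756×(1−α)×2430 = 1307
(1−α) = 1307/1535.8 = 0.8511;  α = 0.1489.

0.149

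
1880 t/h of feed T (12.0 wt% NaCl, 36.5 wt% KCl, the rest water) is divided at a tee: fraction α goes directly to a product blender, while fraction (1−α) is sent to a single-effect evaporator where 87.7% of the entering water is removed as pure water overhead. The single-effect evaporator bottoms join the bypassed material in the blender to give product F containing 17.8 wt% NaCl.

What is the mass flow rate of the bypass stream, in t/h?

All 1880×0.120 = 225.6 t/h of NaCl reaches F, so F = 225.6/0.178 = 1267.4 t/h and vapour = 612.58 t/h.
The evaporator receives (1−α)·1880 of feed at 0.515 water and removes 0.877 of that water:
0.877×0.515×(1−α)×1880 = 612.58
(1−α) = 612.58/849.11 = 0.7214;  α = 0.2786.
Bypass flow = 0.2786×1880 = 523.69 t/h.

523.7 t/h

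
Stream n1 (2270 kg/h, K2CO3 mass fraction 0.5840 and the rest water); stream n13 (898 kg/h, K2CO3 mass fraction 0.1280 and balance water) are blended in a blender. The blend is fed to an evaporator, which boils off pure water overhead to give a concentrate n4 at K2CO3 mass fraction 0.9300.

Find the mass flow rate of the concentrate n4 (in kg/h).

K2CO3 entering = 2270×0.584 + 898×0.128 = 1440.6 kg/h.
All K2CO3 reports to n4, so n4 = 1440.6/0.930 = 1549.1 kg/h.

1549 kg/h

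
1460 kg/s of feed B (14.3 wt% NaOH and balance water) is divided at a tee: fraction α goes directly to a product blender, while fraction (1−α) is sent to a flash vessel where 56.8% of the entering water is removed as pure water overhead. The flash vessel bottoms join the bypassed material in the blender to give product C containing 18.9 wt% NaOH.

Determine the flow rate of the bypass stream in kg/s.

730 kg/s

All 1460×0.143 = 208.78 kg/s of NaOH reaches C, so C = 208.78/0.189 = 1104.7 kg/s and vapour = 355.34 kg/s.
The evaporator receives (1−α)·1460 of feed at 0.857 water and removes 0.568 of that water:
0.568×0.857×(1−α)×1460 = 355.34
(1−α) = 355.34/710.69 = 0.5000;  α = 0.5000.
Bypass flow = 0.5000×1460 = 730.01 kg/s.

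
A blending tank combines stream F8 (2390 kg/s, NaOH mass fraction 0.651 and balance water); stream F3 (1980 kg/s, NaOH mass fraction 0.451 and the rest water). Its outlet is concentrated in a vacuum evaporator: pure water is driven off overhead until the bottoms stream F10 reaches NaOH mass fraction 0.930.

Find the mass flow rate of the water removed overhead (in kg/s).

NaOH entering = 2390×0.651 + 1980×0.451 = 2448.9 kg/s.
All NaOH reports to F10, so F10 = 2448.9/0.930 = 2633.2 kg/s.
Total feed = 4370 kg/s; overhead = 4370 − 2633.2 = 1736.8 kg/s.

1737 kg/s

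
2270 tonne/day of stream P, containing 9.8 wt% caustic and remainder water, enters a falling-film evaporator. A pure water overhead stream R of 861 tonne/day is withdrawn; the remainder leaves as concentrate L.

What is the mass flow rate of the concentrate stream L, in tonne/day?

1409 tonne/day

Concentrate = 2270 − 861 = 1409 tonne/day.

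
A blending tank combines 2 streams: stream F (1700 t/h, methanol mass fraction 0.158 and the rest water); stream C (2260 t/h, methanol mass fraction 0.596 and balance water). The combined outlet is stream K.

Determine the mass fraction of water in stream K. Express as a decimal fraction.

0.592

Total flow out = 1700 + 2260 = 3960 t/h.
water in = 1700×0.842 + 2260×0.404 = 2344.4 t/h.
water mass fraction in K = 2344.4/3960 = 0.592.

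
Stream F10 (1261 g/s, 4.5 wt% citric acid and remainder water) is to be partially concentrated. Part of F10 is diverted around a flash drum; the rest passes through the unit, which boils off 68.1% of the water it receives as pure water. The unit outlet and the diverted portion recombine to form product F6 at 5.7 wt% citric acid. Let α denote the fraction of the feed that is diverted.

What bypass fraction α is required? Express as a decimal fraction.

All 1261×0.045 = 56.745 g/s of citric acid reaches F6, so F6 = 56.745/0.057 = 995.53 g/s and vapour = 265.47 g/s.
The evaporator receives (1−α)·1261 of feed at 0.955 water and removes 0.681 of that water:
0.681×0.955×(1−α)×1261 = 265.47
(1−α) = 265.47/820.1 = 0.3237;  α = 0.6763.

0.676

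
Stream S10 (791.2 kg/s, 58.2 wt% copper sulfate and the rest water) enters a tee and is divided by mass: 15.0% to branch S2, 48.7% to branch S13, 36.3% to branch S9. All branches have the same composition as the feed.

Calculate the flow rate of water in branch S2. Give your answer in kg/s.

49.61 kg/s

Branch S2 total = 0.150×791.2 = 118.68 kg/s.
water in S2 = 0.418×118.68 = 49.608 kg/s.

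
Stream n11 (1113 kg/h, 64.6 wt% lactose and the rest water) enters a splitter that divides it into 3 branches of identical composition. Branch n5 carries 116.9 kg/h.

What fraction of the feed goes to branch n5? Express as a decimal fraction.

0.105

Fraction to n5 = 116.9/1113 = 0.1050.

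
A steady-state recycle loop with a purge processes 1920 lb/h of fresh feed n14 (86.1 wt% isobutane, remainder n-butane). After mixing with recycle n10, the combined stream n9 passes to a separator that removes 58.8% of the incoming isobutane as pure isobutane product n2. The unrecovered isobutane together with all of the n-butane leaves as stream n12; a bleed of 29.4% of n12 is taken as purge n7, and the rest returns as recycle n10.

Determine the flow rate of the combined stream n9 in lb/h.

n-butane enters only via n14 and leaves only via the purge: 1920×0.139 = 0.294×(n-butane in n12), and the separator passes all n-butane, so n-butane in n9 = n-butane in n12 = 907.76 lb/h.
isobutane in n9: m_A = 1920×0.861 + (1−0.294)·(1−0.588)·m_A, so m_A = 1653.1/0.7091 = 2331.2 lb/h.
n9 = 2331.2 + 907.76 = 3239 lb/h.

3239 lb/h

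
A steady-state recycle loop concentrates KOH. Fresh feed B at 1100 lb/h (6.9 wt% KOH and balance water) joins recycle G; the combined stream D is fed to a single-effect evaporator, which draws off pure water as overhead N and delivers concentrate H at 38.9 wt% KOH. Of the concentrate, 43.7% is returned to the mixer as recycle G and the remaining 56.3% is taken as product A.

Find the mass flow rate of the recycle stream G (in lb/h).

Overall KOH balance (none leaves overhead): KOH in fresh feed = KOH in product, i.e. 1100×0.069 = (1−0.437)·H·0.389.
H = 75.9/(0.389×0.563) = 346.56 lb/h.
Recycle G = 0.437×346.56 = 151.45 lb/h.

151.4 lb/h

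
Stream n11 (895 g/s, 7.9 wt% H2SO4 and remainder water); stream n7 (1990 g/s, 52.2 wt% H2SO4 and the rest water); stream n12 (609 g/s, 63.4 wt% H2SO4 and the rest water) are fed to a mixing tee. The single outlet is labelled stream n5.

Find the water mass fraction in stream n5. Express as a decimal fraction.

0.5720

Total flow out = 895 + 1990 + 609 = 3494 g/s.
water in = 895×0.921 + 1990×0.478 + 609×0.366 = 1998.4 g/s.
water mass fraction in n5 = 1998.4/3494 = 0.5720.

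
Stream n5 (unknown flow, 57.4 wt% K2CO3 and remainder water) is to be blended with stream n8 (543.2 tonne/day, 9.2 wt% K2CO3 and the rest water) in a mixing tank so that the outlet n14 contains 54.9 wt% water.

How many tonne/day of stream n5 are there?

Let n5 be the unknown flow. Total out = 543.2 + n5.
water balance: 493.23 + 0.426·n5 = 0.549·(543.2 + n5)
(0.426 − 0.549)·n5 = 0.549×543.2 − 493.23 = -195.01
n5 = -195.01 / -0.123 = 1585.4 tonne/day

1585 tonne/day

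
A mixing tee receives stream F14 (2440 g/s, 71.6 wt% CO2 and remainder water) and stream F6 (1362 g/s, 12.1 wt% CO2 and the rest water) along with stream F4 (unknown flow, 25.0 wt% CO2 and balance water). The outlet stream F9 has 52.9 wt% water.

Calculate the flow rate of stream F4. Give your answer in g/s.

Let F4 be the unknown flow. Total out = 3802 + F4.
water balance: 1890.2 + 0.750·F4 = 0.529·(3802 + F4)
(0.750 − 0.529)·F4 = 0.529×3802 − 1890.2 = 121.1
F4 = 121.1 / 0.221 = 547.96 g/s

548 g/s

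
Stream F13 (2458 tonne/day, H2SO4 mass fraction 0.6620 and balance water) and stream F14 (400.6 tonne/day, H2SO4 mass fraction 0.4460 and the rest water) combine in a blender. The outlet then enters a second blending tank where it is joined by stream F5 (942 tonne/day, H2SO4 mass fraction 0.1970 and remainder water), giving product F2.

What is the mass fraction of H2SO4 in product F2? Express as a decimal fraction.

0.5240

Overall, product flow = 3800.6 tonne/day.
H2SO4 in = 2458×0.662 + 400.6×0.446 + 942×0.197 = 1991.4 tonne/day.
H2SO4 fraction in F2 = 0.5240.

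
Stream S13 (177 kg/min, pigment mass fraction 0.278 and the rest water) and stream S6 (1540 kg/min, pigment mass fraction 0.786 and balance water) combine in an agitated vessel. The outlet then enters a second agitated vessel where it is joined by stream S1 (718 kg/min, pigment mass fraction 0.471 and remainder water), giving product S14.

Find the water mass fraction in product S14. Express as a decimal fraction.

Overall, product flow = 2435 kg/min.
water in = 177×0.722 + 1540×0.214 + 718×0.529 = 837.18 kg/min.
water fraction in S14 = 0.344.

0.344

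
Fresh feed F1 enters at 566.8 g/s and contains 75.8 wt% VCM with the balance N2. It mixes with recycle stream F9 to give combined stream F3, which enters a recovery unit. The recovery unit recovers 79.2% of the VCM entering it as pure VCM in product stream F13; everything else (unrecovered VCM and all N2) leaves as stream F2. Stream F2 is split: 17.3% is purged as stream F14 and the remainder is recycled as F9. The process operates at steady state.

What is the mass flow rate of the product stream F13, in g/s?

VCM in F3: m_A = 566.8×0.758 + (1−0.173)·(1−0.792)·m_A, so m_A = 429.63/0.8280 = 518.89 g/s.
Product F13 = 0.792×518.89 = 410.96 g/s.

411 g/s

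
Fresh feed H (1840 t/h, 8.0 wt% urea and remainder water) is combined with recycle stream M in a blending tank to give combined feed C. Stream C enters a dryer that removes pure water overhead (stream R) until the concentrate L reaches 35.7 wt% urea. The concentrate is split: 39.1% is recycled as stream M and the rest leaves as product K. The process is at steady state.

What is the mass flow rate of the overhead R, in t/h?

Overall urea balance (none leaves overhead): urea in fresh feed = urea in product, i.e. 1840×0.080 = (1−0.391)·L·0.357.
L = 147.2/(0.357×0.609) = 677.05 t/h.
Recycle M = 0.391×677.05 = 264.73 t/h.
Combined feed C = 1840 + 264.73 = 2104.7 t/h.
Overhead R = C − L = 2104.7 − 677.05 = 1427.7 t/h.

1428 t/h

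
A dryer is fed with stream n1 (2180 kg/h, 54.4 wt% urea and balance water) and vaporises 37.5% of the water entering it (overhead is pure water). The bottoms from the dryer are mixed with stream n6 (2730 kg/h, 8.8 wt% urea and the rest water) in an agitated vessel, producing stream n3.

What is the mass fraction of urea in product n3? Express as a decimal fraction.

Vapour removed = 0.375×0.456×2180 = 372.78 kg/h; concentrate = 1807.2 kg/h.
urea reaching the mixer = 1185.9 (from concentrate) + 2730×0.088 = 1426.2 kg/h.
Product flow = 1807.2 + 2730 = 4537.2 kg/h; urea fraction = 0.314.

0.314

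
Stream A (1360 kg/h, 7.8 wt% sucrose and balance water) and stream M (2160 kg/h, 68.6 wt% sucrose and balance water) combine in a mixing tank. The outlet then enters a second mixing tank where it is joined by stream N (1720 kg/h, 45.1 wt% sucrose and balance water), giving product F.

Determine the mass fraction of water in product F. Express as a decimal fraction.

0.5489

Overall, product flow = 5240 kg/h.
water in = 1360×0.922 + 2160×0.314 + 1720×0.549 = 2876.4 kg/h.
water fraction in F = 0.5489.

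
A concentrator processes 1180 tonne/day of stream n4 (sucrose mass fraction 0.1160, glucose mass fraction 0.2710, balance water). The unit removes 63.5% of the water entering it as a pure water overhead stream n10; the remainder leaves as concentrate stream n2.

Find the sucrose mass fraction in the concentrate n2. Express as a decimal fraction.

0.1899

sucrose is not removed: 1180×0.116 = 136.88 tonne/day of sucrose enters n2.
water entering = 1180×0.613 = 723.34 tonne/day; overhead removed = 0.635×723.34 = 459.32 tonne/day.
Concentrate = 1180 − 459.32 = 720.68 tonne/day.
Mass fraction = 136.88/720.68 = 0.1899.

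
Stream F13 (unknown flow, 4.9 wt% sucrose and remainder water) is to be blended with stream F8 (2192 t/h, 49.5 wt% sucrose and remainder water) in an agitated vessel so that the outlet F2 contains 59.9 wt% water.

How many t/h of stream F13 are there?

585.4 t/h

Let F13 be the unknown flow. Total out = 2192 + F13.
water balance: 1107 + 0.951·F13 = 0.599·(2192 + F13)
(0.951 − 0.599)·F13 = 0.599×2192 − 1107 = 206.05
F13 = 206.05 / 0.352 = 585.36 t/h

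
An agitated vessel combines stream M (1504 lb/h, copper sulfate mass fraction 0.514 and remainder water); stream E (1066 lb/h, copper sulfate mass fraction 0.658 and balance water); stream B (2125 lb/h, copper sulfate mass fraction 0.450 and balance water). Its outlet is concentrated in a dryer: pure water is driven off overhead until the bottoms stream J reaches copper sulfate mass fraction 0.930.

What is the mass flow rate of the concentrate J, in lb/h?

2614 lb/h

copper sulfate entering = 1504×0.514 + 1066×0.658 + 2125×0.450 = 2430.7 lb/h.
All copper sulfate reports to J, so J = 2430.7/0.930 = 2613.7 lb/h.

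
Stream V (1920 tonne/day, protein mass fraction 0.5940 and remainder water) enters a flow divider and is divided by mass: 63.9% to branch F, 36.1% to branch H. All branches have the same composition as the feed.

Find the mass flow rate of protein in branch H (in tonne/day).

Branch H total = 0.361×1920 = 693.12 tonne/day.
protein in H = 0.594×693.12 = 411.71 tonne/day.

411.7 tonne/day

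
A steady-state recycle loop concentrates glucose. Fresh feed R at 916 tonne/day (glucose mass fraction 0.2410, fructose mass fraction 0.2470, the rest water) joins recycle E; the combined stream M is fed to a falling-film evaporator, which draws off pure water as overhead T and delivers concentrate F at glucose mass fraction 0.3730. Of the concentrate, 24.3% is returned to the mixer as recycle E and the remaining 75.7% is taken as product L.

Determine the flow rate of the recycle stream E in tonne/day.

Overall glucose balance (none leaves overhead): glucose in fresh feed = glucose in product, i.e. 916×0.241 = (1−0.243)·F·0.373.
F = 220.76/(0.373×0.757) = 781.82 tonne/day.
Recycle E = 0.243×781.82 = 189.98 tonne/day.

190 tonne/day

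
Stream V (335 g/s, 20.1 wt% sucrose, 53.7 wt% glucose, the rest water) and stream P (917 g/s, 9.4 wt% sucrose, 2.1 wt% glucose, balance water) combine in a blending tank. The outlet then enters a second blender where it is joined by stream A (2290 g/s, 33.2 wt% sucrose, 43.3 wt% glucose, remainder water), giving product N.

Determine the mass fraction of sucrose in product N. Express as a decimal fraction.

Overall, product flow = 3542 g/s.
sucrose in = 335×0.201 + 917×0.094 + 2290×0.332 = 913.81 g/s.
sucrose fraction in N = 0.2580.

0.2580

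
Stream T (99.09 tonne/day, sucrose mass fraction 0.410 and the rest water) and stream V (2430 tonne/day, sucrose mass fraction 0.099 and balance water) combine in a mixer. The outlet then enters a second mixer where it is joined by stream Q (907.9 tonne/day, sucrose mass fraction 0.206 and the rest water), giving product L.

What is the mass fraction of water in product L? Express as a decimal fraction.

Overall, product flow = 3437 tonne/day.
water in = 99.09×0.590 + 2430×0.901 + 907.9×0.794 = 2968.8 tonne/day.
water fraction in L = 0.864.

0.864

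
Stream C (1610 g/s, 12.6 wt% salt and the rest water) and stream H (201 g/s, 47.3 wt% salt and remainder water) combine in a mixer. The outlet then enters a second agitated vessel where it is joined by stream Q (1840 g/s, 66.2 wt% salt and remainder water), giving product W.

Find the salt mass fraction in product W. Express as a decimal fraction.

0.4152

Overall, product flow = 3651 g/s.
salt in = 1610×0.126 + 201×0.473 + 1840×0.662 = 1516 g/s.
salt fraction in W = 0.4152.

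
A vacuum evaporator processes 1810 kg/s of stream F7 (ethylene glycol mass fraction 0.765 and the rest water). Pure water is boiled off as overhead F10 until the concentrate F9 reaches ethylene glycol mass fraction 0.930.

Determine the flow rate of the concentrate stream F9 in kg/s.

ethylene glycol is conserved: 1810×0.765 = 1384.7 kg/s all reports to the concentrate.
Concentrate = 1384.7/(target fraction) = 1488.9 kg/s.

1489 kg/s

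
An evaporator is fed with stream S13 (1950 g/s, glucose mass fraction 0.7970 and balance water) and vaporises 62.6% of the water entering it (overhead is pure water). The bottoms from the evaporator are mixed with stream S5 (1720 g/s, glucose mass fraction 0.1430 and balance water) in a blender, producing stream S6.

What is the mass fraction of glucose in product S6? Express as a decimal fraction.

0.5260

Vapour removed = 0.626×0.203×1950 = 247.8 g/s; concentrate = 1702.2 g/s.
glucose reaching the mixer = 1554.2 (from concentrate) + 1720×0.143 = 1800.1 g/s.
Product flow = 1702.2 + 1720 = 3422.2 g/s; glucose fraction = 0.5260.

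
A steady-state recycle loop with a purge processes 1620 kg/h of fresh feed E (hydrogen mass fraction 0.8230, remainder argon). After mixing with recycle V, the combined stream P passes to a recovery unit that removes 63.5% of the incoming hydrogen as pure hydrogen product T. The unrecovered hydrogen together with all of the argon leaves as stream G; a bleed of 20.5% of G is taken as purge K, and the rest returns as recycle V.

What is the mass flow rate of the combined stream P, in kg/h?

argon enters only via E and leaves only via the purge: 1620×0.177 = 0.205×(argon in G), and the recovery unit passes all argon, so argon in P = argon in G = 1398.7 kg/h.
hydrogen in P: m_A = 1620×0.823 + (1−0.205)·(1−0.635)·m_A, so m_A = 1333.3/0.7098 = 1878.3 kg/h.
P = 1878.3 + 1398.7 = 3277 kg/h.

3277 kg/h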